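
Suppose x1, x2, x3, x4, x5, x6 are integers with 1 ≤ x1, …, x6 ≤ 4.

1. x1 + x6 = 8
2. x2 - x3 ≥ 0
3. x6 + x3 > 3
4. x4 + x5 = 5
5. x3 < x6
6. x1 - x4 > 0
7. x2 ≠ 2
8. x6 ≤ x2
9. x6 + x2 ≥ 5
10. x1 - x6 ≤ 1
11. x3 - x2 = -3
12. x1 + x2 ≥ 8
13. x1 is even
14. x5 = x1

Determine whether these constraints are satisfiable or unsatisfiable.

Satisfiable

The assignment x1 = 4, x2 = 4, x3 = 1, x4 = 1, x5 = 4, x6 = 4 works:
  constraint 1 holds since x1 + x6 = 8.
  constraint 2 holds since x2 - x3 = 3.
The rest check out directly.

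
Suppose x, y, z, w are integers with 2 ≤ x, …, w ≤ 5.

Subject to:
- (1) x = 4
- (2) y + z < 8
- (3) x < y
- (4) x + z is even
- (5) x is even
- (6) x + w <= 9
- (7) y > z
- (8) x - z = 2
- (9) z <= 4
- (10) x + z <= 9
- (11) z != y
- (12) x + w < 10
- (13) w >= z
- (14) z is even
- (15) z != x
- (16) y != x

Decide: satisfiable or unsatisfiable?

Satisfiable

The assignment x = 4, y = 5, z = 2, w = 5 works:
  constraint 2 holds since y + z = 7.
  constraint 6 holds since x + w = 9.
  constraint 8 holds since x - z = 2.
The rest check out directly.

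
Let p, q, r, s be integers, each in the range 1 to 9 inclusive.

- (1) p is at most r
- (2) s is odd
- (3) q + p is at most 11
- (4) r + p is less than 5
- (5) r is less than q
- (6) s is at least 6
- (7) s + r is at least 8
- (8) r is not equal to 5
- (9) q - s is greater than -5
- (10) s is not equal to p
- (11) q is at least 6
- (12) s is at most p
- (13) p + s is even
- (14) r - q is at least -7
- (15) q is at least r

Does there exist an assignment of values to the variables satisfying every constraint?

From constraint 11: q ≥ 6. From constraints 6 and 12: p ≥ s ≥ 6. Hence q + p ≥ 12. But constraint 3 requires q + p ≤ 11, and 11 < 12. Contradiction.

Unsatisfiable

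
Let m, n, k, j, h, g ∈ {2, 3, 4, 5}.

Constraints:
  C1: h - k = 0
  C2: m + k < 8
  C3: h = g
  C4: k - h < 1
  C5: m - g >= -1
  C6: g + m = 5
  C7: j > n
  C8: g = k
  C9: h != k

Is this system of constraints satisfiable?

Unsatisfiable

From constraints 3 and 8, h = g = k, so h = k. But constraint 9 says h ≠ k. Contradiction.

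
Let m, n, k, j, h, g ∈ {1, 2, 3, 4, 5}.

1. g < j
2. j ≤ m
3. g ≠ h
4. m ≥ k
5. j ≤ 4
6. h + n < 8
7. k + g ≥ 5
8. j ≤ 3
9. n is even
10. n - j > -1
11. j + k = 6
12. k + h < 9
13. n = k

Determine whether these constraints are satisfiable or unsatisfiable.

Take m = 4, n = 4, k = 4, j = 2, h = 2, g = 1. Then constraint 6: h + n = 6; constraint 7: k + g = 5; constraint 10: n - j = 2, and every other listed constraint is also met.

Satisfiable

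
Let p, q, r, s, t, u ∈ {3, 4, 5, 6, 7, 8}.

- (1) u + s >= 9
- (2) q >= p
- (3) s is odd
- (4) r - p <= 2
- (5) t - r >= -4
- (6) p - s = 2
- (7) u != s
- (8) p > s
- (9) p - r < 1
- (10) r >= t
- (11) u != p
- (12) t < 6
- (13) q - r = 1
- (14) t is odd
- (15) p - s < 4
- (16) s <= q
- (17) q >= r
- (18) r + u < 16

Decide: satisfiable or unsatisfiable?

One satisfying assignment is p = 5, q = 8, r = 7, s = 3, t = 5, u = 8.
For the less obvious constraints — constraint 1: u + s = 11; constraint 4: r - p = 2; constraint 5: t - r = -2 — and the others hold by inspection.

Satisfiable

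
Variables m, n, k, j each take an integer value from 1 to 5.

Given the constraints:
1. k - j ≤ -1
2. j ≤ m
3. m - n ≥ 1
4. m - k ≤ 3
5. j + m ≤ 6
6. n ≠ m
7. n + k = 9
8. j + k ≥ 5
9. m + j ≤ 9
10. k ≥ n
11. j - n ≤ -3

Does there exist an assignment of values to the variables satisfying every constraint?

Constraints 1, 3, 4, and 11 give n − j ≥ 3, j − k ≥ 1, k − m ≥ -3, m − n ≥ 1.
Adding all 4 inequalities: the left sides telescope to 0, and the right sides sum to 3 + 1 + (-3) + 1 = 2. So 0 ≥ 2, which is false.

Unsatisfiable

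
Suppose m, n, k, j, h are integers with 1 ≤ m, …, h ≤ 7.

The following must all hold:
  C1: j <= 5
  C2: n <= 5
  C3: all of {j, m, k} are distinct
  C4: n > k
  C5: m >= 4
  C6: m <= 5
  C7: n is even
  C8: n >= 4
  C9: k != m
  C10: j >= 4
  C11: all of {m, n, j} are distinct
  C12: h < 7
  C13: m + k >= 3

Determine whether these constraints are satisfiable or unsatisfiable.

Constraints 1, 2, 5, 6, 8, and 10 confine each of m, n, j to the 2 values {4, 5}.
Constraint 11 requires all 3 of them to be distinct, but only 2 values are available — impossible by the pigeonhole principle.

Unsatisfiable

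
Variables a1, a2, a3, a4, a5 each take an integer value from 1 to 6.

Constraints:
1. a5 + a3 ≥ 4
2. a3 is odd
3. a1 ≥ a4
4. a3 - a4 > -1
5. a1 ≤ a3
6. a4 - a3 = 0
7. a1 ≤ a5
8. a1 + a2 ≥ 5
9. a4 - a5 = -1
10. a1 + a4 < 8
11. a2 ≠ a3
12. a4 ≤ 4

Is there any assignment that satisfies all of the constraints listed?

Satisfiable

The assignment a1 = 3, a2 = 2, a3 = 3, a4 = 3, a5 = 4 works:
  constraint 1 holds since a5 + a3 = 7.
  constraint 4 holds since a3 - a4 = 0.
The rest check out directly.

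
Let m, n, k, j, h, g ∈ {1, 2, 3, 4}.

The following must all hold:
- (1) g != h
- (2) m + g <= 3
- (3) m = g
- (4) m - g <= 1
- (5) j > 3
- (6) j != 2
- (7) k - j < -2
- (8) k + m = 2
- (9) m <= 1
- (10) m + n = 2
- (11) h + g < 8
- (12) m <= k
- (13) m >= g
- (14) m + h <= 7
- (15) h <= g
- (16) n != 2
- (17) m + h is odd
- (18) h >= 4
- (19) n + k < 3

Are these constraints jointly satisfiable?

From constraints 15 and 18: g ≥ h and h ≥ 4, so g ≥ 4. From constraints 9 and 13: g ≤ m and m ≤ 1, so g ≤ 1. But 1 < 4, so no value of g works.

Unsatisfiable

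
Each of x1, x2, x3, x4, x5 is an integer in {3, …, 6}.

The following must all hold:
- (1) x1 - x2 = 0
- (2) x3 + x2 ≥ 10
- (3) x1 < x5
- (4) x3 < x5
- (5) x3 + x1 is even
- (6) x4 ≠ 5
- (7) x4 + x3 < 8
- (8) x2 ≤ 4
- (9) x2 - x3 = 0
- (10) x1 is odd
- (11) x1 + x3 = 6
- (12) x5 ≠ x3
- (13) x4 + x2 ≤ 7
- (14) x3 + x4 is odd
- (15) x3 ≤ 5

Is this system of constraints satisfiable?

Unsatisfiable

From constraint 15: x3 ≤ 5. From constraint 8: x2 ≤ 4. Hence x3 + x2 ≤ 9. But constraint 2 requires x3 + x2 ≥ 10, and 10 > 9. Contradiction.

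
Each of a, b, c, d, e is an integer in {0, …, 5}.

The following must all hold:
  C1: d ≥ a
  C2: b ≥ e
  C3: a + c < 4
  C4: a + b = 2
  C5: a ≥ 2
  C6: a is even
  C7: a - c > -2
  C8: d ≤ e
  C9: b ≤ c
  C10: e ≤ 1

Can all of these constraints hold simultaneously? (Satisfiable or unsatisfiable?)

Unsatisfiable

From constraints 1 and 5: d ≥ a and a ≥ 2, so d ≥ 2. From constraints 8 and 10: d ≤ e and e ≤ 1, so d ≤ 1. But 1 < 2, so no value of d works.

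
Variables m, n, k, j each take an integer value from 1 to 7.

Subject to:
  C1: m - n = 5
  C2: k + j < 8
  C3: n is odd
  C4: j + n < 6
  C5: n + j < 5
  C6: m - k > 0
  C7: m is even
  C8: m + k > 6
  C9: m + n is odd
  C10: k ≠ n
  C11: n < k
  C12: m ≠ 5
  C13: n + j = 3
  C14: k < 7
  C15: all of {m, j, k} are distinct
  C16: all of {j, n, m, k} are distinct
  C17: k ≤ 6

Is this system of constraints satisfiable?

Setting (m, n, k, j) = (6, 1, 3, 2) satisfies everything: constraint 1: m - n = 5; constraint 2: k + j = 5; constraint 4: j + n = 3, and the others follow.

Satisfiable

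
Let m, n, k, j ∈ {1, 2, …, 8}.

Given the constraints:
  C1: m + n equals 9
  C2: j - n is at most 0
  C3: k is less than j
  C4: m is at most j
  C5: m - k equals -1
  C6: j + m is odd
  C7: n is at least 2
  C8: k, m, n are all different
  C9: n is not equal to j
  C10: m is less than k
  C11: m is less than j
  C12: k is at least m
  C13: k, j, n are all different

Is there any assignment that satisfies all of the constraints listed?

Satisfiable

Try m = 1, n = 8, k = 2, j = 6.
Check constraint 1: m + n = 9; constraint 2: j - n = -2; constraint 5: m - k = -1. The remaining constraints are straightforward to verify.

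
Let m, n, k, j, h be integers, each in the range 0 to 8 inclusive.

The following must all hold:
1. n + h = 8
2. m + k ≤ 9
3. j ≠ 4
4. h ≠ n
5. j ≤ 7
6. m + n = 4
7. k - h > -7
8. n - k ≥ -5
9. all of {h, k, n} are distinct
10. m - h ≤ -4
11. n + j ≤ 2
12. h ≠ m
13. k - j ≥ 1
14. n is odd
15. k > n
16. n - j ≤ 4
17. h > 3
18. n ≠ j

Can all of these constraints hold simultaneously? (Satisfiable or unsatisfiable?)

Take m = 3, n = 1, k = 3, j = 0, h = 7. Then constraint 1: n + h = 8; constraint 2: m + k = 6, and every other listed constraint is also met.

Satisfiable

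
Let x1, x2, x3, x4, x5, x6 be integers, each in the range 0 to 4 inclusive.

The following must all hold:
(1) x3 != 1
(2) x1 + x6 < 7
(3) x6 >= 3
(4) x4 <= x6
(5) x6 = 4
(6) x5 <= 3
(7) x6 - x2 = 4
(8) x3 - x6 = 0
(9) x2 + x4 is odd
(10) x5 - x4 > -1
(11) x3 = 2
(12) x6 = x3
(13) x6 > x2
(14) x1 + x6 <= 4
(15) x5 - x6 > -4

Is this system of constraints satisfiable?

Constraint 5 fixes x6 = 4 and constraint 11 fixes x3 = 2, but constraint 12 requires x6 = x3. Since 4 ≠ 2, contradiction.

Unsatisfiable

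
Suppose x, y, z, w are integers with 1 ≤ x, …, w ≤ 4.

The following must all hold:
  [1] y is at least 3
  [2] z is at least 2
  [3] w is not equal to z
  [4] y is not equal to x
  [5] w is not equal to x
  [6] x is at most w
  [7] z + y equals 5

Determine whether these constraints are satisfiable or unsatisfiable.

Take x = 1, y = 3, z = 2, w = 4. Then constraint 6: x = 1, w = 4; constraint 7: z + y = 5, and every other listed constraint is also met.

Satisfiable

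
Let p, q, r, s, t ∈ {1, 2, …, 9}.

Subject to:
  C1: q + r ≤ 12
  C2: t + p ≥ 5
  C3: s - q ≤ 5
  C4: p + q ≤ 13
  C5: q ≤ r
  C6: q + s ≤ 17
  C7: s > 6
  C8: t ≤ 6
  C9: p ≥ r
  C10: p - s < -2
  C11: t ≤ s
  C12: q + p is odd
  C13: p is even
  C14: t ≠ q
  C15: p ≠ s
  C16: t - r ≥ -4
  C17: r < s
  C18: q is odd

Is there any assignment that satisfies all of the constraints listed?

Satisfiable

Take p = 6, q = 5, r = 5, s = 9, t = 1. Then constraint 1: q + r = 10; constraint 2: t + p = 7, and every other listed constraint is also met.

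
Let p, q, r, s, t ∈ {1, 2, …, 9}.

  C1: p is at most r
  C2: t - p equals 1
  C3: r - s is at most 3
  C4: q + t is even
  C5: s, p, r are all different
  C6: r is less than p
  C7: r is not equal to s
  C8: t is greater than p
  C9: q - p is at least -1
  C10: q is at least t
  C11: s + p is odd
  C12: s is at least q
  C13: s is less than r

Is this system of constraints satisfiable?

Unsatisfiable

Constraints 6, 8, 10, 12, and 13 give r < p, p < t, t ≤ q, q ≤ s, s < r. Chaining: r < p < t ≤ q ≤ s < r, which forces r < r — impossible.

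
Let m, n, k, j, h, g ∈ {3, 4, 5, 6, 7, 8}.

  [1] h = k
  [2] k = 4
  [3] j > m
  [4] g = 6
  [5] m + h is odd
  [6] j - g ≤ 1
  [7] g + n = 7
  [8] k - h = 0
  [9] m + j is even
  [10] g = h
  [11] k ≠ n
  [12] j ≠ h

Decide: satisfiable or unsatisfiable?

Unsatisfiable

Constraint 4 fixes g = 6 and constraint 2 fixes k = 4. Constraints 1 and 10 give g = h = k, so g = k. But 6 ≠ 4 — contradiction.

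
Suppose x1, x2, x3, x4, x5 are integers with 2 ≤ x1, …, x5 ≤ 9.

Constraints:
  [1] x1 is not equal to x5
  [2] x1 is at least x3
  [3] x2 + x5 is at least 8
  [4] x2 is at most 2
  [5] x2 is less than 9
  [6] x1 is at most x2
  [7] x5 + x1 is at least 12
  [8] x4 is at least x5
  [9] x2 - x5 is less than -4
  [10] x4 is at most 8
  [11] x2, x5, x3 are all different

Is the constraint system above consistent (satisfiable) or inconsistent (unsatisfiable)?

Unsatisfiable

From constraints 8 and 10: x5 ≤ x4 ≤ 8. From constraints 4 and 6: x1 ≤ x2 ≤ 2. Hence x5 + x1 ≤ 10. But constraint 7 requires x5 + x1 ≥ 12, and 12 > 10. Contradiction.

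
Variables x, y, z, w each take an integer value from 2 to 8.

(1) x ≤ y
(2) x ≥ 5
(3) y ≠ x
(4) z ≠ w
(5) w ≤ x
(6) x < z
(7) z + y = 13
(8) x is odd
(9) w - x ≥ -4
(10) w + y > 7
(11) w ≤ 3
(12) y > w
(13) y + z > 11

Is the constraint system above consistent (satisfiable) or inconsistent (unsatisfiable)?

Try x = 5, y = 7, z = 6, w = 2.
Check constraint 7: z + y = 13; constraint 9: w - x = -3. The remaining constraints are straightforward to verify.

Satisfiable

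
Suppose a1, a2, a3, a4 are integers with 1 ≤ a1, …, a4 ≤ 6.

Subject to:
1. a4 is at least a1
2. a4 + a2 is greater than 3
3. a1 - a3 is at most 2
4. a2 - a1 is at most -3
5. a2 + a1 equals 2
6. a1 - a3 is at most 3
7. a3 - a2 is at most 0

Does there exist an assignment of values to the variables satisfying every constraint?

Unsatisfiable

Constraints 3, 4, and 7 give a2 − a3 ≥ 0, a3 − a1 ≥ -2, a1 − a2 ≥ 3.
Adding all 3 inequalities: the left sides telescope to 0, and the right sides sum to 0 + (-2) + 3 = 1. So 0 ≥ 1, which is false.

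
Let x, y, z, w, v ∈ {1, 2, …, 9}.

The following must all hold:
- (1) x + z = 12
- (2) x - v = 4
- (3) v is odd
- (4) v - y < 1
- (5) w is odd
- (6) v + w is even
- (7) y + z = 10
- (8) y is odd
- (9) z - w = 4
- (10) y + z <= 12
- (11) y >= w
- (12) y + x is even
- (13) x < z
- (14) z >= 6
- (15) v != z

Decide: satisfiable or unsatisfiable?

Try x = 5, y = 3, z = 7, w = 3, v = 1.
Check constraint 1: x + z = 12; constraint 2: x - v = 4. The remaining constraints are straightforward to verify.

Satisfiable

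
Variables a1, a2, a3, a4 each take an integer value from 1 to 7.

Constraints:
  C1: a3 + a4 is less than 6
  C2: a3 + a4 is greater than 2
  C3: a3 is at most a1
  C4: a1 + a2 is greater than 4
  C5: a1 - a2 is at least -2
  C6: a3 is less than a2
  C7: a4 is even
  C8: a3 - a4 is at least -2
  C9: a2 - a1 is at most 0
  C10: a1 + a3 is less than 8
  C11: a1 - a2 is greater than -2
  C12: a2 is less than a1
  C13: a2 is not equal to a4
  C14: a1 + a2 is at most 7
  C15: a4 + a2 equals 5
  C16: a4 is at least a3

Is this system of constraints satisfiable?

Try a1 = 4, a2 = 3, a3 = 2, a4 = 2.
Check constraint 1: a3 + a4 = 4; constraint 2: a3 + a4 = 4. The remaining constraints are straightforward to verify.

Satisfiable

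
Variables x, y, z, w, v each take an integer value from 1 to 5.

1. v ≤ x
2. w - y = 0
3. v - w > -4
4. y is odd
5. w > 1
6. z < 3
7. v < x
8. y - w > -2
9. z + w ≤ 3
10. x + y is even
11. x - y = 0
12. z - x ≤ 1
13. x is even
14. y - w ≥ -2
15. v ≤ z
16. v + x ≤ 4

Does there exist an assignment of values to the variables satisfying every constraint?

Unsatisfiable

Constraint 13 makes x even and constraint 4 makes y odd, so x + y must be odd. Constraint 10 says x + y is even — contradiction.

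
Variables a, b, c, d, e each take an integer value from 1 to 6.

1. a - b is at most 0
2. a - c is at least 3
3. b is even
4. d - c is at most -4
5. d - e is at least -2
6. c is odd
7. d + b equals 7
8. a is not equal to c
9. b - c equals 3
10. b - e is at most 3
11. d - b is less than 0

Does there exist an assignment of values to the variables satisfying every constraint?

Constraints 1, 2, 4, 5, and 10 give d − e ≥ -2, e − b ≥ -3, b − a ≥ 0, a − c ≥ 3, c − d ≥ 4.
Adding all 5 inequalities: the left sides telescope to 0, and the right sides sum to (-2) + (-3) + 0 + 3 + 4 = 2. So 0 ≥ 2, which is false.

Unsatisfiable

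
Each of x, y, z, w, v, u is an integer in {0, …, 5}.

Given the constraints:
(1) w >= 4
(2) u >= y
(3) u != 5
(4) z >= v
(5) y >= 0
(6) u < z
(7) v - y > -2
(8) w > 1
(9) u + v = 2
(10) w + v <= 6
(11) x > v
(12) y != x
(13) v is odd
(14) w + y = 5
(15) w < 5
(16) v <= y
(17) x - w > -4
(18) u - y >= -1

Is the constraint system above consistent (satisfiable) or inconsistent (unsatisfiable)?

Satisfiable

The assignment x = 3, y = 1, z = 2, w = 4, v = 1, u = 1 works:
  constraint 7 holds since v - y = 0.
  constraint 9 holds since u + v = 2.
  constraint 10 holds since w + v = 5.
The rest check out directly.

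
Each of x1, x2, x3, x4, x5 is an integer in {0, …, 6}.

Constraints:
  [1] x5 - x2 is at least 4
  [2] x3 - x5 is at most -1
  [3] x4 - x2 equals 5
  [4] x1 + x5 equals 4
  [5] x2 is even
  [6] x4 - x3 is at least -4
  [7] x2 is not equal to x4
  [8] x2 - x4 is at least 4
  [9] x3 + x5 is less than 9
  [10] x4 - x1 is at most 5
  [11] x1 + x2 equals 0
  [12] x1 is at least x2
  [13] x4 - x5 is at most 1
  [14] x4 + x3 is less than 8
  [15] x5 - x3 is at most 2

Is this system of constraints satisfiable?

Unsatisfiable

Constraints 1, 6, 8, and 15 give x4 − x3 ≥ -4, x3 − x5 ≥ -2, x5 − x2 ≥ 4, x2 − x4 ≥ 4.
Adding all 4 inequalities: the left sides telescope to 0, and the right sides sum to (-4) + (-2) + 4 + 4 = 2. So 0 ≥ 2, which is false.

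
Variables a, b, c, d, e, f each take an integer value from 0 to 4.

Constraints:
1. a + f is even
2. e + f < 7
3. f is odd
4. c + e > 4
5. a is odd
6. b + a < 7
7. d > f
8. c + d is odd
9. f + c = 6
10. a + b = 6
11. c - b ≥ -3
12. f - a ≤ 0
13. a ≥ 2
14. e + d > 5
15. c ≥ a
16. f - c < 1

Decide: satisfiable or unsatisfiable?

Satisfiable

Try a = 3, b = 3, c = 3, d = 4, e = 2, f = 3.
Check constraint 2: e + f = 5; constraint 4: c + e = 5; constraint 6: b + a = 6. The remaining constraints are straightforward to verify.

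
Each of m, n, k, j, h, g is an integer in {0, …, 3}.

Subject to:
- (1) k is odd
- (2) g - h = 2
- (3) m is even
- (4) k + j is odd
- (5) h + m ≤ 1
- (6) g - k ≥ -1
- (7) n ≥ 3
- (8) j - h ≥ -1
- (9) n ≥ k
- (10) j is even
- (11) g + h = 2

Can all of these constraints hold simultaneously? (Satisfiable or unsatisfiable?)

Satisfiable

One satisfying assignment is m = 0, n = 3, k = 3, j = 0, h = 0, g = 2.
For the less obvious constraints — constraint 2: g - h = 2; constraint 5: h + m = 0 — and the others hold by inspection.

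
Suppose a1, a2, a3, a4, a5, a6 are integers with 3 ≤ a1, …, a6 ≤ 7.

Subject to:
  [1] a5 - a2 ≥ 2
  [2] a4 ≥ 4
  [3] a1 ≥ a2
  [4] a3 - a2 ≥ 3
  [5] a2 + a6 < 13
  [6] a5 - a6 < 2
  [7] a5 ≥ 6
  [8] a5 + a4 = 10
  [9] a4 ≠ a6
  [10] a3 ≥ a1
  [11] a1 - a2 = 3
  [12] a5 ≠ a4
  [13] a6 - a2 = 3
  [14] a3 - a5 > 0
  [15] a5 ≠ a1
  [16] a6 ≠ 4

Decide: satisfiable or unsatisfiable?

Take a1 = 7, a2 = 4, a3 = 7, a4 = 4, a5 = 6, a6 = 7. Then constraint 1: a5 - a2 = 2; constraint 4: a3 - a2 = 3, and every other listed constraint is also met.

Satisfiable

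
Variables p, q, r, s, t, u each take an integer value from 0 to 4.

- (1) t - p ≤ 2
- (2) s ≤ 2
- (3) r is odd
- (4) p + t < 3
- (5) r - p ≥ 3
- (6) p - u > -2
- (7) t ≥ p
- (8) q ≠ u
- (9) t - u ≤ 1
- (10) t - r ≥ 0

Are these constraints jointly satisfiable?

Unsatisfiable

Constraints 1, 5, and 10 give p − t ≥ -2, t − r ≥ 0, r − p ≥ 3.
Adding all 3 inequalities: the left sides telescope to 0, and the right sides sum to (-2) + 0 + 3 = 1. So 0 ≥ 1, which is false.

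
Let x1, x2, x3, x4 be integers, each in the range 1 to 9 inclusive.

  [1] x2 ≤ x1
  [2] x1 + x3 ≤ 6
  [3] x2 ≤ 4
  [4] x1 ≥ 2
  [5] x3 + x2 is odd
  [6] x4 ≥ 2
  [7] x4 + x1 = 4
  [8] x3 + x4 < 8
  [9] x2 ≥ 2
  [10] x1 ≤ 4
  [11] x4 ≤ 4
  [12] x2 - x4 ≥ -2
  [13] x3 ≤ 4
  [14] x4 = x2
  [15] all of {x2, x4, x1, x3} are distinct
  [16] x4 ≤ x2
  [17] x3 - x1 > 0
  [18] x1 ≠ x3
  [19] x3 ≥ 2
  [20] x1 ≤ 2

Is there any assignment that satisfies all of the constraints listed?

Constraints 3, 4, 6, 9, 10, 11, 13, and 19 confine each of x2, x4, x1, x3 to the 3 values {2, …, 4}.
Constraint 15 requires all 4 of them to be distinct, but only 3 values are available — impossible by the pigeonhole principle.

Unsatisfiable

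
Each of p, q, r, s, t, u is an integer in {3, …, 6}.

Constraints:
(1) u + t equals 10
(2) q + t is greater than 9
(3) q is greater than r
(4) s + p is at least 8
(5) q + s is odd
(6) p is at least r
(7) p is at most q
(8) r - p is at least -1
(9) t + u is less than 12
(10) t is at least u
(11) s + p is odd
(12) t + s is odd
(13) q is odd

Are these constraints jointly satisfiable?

Try p = 5, q = 5, r = 4, s = 4, t = 5, u = 5.
Check constraint 1: u + t = 10; constraint 2: q + t = 10. The remaining constraints are straightforward to verify.

Satisfiable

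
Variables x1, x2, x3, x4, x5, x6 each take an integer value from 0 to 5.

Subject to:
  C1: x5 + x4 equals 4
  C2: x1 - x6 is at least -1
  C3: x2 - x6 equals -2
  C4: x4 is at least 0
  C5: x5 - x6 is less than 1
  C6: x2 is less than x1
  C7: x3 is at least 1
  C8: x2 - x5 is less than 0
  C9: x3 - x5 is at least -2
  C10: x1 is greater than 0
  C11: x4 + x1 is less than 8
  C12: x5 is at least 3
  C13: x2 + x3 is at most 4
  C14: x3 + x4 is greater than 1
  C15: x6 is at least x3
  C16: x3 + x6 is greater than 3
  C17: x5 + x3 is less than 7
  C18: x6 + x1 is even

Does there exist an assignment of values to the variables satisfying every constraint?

Try x1 = 5, x2 = 1, x3 = 1, x4 = 1, x5 = 3, x6 = 3.
Check constraint 1: x5 + x4 = 4; constraint 2: x1 - x6 = 2. The remaining constraints are straightforward to verify.

Satisfiable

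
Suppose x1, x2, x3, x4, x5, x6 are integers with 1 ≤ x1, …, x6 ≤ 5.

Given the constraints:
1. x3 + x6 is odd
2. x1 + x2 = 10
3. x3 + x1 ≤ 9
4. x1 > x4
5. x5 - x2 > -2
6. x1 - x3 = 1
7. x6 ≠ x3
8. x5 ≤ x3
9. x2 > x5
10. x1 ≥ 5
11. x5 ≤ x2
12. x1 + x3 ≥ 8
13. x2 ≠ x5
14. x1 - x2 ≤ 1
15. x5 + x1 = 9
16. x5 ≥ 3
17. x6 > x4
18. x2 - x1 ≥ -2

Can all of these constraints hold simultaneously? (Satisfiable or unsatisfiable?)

Satisfiable

Try x1 = 5, x2 = 5, x3 = 4, x4 = 4, x5 = 4, x6 = 5.
Check constraint 2: x1 + x2 = 10; constraint 3: x3 + x1 = 9; constraint 5: x5 - x2 = -1. The remaining constraints are straightforward to verify.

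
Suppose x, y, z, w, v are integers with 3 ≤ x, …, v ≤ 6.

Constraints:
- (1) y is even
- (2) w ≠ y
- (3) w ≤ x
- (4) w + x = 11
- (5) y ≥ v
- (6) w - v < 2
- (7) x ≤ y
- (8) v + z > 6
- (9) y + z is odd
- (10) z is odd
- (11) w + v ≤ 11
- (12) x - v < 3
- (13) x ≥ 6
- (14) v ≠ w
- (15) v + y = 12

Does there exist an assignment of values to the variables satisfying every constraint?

The assignment x = 6, y = 6, z = 3, w = 5, v = 6 works:
  constraint 4 holds since w + x = 11.
  constraint 6 holds since w - v = -1.
The rest check out directly.

Satisfiable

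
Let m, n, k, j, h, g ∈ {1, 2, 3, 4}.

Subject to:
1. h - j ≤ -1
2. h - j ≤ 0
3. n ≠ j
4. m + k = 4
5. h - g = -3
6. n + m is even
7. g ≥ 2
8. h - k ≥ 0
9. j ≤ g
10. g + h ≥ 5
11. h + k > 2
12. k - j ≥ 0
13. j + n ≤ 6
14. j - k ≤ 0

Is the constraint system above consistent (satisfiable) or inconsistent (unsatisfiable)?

Constraints 1, 8, and 12 give j − h ≥ 1, h − k ≥ 0, k − j ≥ 0.
Adding all 3 inequalities: the left sides telescope to 0, and the right sides sum to 1 + 0 + 0 = 1. So 0 ≥ 1, which is false.

Unsatisfiable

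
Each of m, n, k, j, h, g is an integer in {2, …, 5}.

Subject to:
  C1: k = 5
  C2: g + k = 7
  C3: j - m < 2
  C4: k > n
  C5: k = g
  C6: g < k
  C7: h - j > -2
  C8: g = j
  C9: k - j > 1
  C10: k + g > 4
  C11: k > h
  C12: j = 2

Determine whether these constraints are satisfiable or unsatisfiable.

Constraint 1 fixes k = 5 and constraint 12 fixes j = 2. Constraints 5 and 8 give k = g = j, so k = j. But 5 ≠ 2 — contradiction.

Unsatisfiable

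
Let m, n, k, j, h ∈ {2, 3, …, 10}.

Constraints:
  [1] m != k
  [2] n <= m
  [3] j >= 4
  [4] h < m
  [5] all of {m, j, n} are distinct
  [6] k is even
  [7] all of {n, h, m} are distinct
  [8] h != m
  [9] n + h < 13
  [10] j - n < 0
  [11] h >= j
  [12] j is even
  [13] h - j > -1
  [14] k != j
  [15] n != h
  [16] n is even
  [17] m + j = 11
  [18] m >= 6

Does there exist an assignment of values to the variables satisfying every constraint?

Satisfiable

The assignment m = 7, n = 6, k = 6, j = 4, h = 4 works:
  constraint 9 holds since n + h = 10.
  constraint 10 holds since j - n = -2.
The rest check out directly.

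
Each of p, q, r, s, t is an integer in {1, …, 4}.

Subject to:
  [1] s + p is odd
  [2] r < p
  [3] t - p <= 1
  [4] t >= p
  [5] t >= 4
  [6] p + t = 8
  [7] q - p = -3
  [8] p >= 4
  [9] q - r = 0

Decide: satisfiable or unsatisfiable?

Satisfiable

The assignment p = 4, q = 1, r = 1, s = 3, t = 4 works:
  constraint 3 holds since t - p = 0.
  constraint 6 holds since p + t = 8.
The rest check out directly.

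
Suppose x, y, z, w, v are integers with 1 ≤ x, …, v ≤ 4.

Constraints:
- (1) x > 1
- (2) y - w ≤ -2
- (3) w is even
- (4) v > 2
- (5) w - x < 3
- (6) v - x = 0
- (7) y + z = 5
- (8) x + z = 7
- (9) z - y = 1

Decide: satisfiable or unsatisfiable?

One satisfying assignment is x = 4, y = 2, z = 3, w = 4, v = 4.
For the less obvious constraints — constraint 2: y - w = -2; constraint 5: w - x = 0 — and the others hold by inspection.

Satisfiable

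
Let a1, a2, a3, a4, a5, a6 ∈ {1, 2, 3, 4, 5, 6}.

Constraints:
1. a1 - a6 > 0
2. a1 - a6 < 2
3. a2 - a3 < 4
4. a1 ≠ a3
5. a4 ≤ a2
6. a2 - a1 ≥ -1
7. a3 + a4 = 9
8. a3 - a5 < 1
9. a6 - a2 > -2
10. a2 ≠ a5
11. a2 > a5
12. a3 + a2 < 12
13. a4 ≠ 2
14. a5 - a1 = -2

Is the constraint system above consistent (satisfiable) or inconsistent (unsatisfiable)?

Satisfiable

The assignment a1 = 6, a2 = 6, a3 = 3, a4 = 6, a5 = 4, a6 = 5 works:
  constraint 1 holds since a1 - a6 = 1.
  constraint 2 holds since a1 - a6 = 1.
  constraint 3 holds since a2 - a3 = 3.
The rest check out directly.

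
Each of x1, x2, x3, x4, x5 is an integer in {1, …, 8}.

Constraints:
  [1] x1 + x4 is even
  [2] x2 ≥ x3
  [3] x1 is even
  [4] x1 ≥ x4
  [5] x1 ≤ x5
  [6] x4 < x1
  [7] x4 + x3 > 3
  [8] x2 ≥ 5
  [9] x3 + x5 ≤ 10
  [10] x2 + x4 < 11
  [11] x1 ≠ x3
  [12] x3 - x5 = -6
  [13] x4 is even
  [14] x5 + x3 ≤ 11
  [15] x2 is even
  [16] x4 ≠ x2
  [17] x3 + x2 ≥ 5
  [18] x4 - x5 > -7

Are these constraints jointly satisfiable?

Try x1 = 4, x2 = 6, x3 = 2, x4 = 2, x5 = 8.
Check constraint 7: x4 + x3 = 4; constraint 9: x3 + x5 = 10; constraint 10: x2 + x4 = 8. The remaining constraints are straightforward to verify.

Satisfiable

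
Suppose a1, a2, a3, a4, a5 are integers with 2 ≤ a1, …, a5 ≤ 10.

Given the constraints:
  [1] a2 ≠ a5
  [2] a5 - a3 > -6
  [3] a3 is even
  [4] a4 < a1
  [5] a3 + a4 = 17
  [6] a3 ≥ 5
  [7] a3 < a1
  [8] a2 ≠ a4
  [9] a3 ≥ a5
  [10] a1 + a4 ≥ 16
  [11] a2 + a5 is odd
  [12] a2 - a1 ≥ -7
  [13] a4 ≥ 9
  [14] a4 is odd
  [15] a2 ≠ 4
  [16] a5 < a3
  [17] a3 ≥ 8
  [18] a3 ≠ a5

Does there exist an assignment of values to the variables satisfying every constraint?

Take a1 = 10, a2 = 6, a3 = 8, a4 = 9, a5 = 3. Then constraint 2: a5 - a3 = -5; constraint 5: a3 + a4 = 17, and every other listed constraint is also met.

Satisfiable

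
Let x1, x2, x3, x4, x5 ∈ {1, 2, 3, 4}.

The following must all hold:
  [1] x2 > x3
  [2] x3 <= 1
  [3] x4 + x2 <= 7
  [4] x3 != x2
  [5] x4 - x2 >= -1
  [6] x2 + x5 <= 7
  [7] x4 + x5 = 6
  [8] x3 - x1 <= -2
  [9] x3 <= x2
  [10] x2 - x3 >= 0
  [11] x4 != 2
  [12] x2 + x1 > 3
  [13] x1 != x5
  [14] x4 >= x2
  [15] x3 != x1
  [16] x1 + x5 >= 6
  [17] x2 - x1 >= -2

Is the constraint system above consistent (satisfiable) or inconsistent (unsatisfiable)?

Satisfiable

Setting (x1, x2, x3, x4, x5) = (4, 2, 1, 4, 2) satisfies everything: constraint 3: x4 + x2 = 6; constraint 5: x4 - x2 = 2; constraint 6: x2 + x5 = 4, and the others follow.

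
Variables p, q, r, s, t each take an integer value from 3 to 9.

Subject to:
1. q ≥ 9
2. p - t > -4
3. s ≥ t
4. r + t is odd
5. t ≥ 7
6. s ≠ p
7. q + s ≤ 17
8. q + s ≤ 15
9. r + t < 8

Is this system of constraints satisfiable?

Unsatisfiable

From constraint 1: q ≥ 9. From constraints 3 and 5: s ≥ t ≥ 7. Hence q + s ≥ 16. But constraint 8 requires q + s ≤ 15, and 15 < 16. Contradiction.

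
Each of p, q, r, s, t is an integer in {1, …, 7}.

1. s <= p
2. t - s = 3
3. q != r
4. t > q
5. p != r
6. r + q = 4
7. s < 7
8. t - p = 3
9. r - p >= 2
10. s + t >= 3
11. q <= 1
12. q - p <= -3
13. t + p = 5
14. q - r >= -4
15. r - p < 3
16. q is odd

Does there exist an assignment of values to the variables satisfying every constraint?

Unsatisfiable

Constraints 9, 12, and 14 give p − q ≥ 3, q − r ≥ -4, r − p ≥ 2.
Adding all 3 inequalities: the left sides telescope to 0, and the right sides sum to 3 + (-4) + 2 = 1. So 0 ≥ 1, which is false.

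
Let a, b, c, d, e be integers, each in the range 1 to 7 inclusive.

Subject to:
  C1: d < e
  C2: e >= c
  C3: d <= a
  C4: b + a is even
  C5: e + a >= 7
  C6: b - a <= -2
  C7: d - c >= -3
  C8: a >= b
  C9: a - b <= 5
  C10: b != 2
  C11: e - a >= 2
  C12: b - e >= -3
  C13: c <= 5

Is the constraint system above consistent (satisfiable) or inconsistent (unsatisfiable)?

Unsatisfiable

Constraints 6, 11, and 12 give e − a ≥ 2, a − b ≥ 2, b − e ≥ -3.
Adding all 3 inequalities: the left sides telescope to 0, and the right sides sum to 2 + 2 + (-3) = 1. So 0 ≥ 1, which is false.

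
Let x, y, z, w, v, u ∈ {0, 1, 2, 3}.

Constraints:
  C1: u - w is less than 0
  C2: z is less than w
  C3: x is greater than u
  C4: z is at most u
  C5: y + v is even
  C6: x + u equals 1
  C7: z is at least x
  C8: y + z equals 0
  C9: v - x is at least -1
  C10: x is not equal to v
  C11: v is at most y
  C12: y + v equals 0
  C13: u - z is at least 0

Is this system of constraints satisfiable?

Constraints 3, 7, and 13 give z ≤ u, u < x, x ≤ z. Chaining: z ≤ u < x ≤ z, which forces z < z — impossible.

Unsatisfiable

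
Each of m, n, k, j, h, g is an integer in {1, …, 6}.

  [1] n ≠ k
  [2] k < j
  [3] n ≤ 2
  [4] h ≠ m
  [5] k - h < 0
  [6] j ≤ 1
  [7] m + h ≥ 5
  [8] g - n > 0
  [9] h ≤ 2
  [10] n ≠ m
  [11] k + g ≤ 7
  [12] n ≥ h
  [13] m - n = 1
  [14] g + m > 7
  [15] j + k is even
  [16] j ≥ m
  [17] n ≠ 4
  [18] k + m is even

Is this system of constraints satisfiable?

From constraints 6 and 16: m ≤ j ≤ 1. From constraints 3 and 12: h ≤ n ≤ 2. Hence m + h ≤ 3. But constraint 7 requires m + h ≥ 5, and 5 > 3. Contradiction.

Unsatisfiable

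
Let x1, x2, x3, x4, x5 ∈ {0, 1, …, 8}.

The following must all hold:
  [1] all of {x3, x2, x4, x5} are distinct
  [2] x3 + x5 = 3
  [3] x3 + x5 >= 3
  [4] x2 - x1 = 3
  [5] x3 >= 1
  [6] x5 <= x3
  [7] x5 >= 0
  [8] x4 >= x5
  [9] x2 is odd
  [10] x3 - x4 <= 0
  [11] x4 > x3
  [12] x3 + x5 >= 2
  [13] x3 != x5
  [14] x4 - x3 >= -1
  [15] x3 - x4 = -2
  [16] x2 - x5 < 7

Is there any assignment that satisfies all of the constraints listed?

Satisfiable

The assignment x1 = 4, x2 = 7, x3 = 2, x4 = 4, x5 = 1 works:
  constraint 2 holds since x3 + x5 = 3.
  constraint 3 holds since x3 + x5 = 3.
  constraint 4 holds since x2 - x1 = 3.
The rest check out directly.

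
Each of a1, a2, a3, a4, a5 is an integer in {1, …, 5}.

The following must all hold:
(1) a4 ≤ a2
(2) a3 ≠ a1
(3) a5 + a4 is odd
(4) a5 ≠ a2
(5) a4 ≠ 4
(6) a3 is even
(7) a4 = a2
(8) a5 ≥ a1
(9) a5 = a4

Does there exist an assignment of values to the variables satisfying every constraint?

From constraints 7 and 9, a5 = a4 = a2, so a5 = a2. But constraint 4 says a5 ≠ a2. Contradiction.

Unsatisfiable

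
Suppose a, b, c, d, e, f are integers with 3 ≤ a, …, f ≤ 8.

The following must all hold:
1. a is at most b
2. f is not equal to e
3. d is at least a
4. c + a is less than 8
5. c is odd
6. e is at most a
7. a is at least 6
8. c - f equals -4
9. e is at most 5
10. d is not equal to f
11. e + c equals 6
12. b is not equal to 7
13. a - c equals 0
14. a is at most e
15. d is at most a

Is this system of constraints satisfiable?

From constraint 7: a ≥ 6. From constraints 9 and 14: a ≤ e and e ≤ 5, so a ≤ 5. But 5 < 6, so no value of a works.

Unsatisfiable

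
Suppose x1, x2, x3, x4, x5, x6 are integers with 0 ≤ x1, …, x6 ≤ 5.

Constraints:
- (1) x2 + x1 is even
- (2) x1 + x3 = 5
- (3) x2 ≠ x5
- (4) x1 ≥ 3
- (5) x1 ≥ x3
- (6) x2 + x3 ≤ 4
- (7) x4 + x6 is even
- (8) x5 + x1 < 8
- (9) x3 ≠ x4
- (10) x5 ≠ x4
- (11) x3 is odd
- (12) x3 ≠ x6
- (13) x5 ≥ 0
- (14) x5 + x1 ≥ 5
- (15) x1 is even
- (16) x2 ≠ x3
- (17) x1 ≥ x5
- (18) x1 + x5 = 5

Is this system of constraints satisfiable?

Setting (x1, x2, x3, x4, x5, x6) = (4, 2, 1, 0, 1, 4) satisfies everything: constraint 2: x1 + x3 = 5; constraint 6: x2 + x3 = 3; constraint 8: x5 + x1 = 5, and the others follow.

Satisfiable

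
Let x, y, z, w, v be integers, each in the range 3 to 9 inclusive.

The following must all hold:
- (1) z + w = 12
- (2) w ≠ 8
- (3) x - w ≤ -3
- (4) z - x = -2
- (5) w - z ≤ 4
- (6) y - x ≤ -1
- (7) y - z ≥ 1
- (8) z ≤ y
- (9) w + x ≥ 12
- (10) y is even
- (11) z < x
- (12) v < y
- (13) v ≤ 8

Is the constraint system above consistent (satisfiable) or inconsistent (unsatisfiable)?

Unsatisfiable

Constraints 3, 5, 6, and 7 give y − z ≥ 1, z − w ≥ -4, w − x ≥ 3, x − y ≥ 1.
Adding all 4 inequalities: the left sides telescope to 0, and the right sides sum to 1 + (-4) + 3 + 1 = 1. So 0 ≥ 1, which is false.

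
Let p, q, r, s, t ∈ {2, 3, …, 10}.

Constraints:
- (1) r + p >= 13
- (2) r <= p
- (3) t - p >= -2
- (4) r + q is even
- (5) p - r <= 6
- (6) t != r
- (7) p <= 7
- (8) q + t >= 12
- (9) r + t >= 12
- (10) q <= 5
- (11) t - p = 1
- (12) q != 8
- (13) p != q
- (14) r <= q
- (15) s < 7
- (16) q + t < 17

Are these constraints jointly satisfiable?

Unsatisfiable

From constraints 10 and 14: r ≤ q ≤ 5. From constraint 7: p ≤ 7. Hence r + p ≤ 12. But constraint 1 requires r + p ≥ 13, and 13 > 12. Contradiction.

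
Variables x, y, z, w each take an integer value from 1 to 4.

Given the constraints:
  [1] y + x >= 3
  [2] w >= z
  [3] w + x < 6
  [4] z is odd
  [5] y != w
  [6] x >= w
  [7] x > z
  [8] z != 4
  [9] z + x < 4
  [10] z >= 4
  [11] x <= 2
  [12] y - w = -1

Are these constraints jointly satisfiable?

Unsatisfiable

From constraints 2 and 10: w ≥ z and z ≥ 4, so w ≥ 4. From constraints 6 and 11: w ≤ x and x ≤ 2, so w ≤ 2. But 2 < 4, so no value of w works.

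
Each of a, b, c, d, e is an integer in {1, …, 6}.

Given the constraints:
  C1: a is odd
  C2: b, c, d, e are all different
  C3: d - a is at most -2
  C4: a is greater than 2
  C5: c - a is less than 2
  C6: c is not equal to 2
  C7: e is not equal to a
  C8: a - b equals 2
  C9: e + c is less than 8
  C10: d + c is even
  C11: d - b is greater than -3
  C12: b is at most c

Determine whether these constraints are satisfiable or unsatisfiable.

One satisfying assignment is a = 5, b = 3, c = 5, d = 1, e = 2.
For the less obvious constraints — constraint 3: d - a = -4; constraint 5: c - a = 0; constraint 8: a - b = 2 — and the others hold by inspection.

Satisfiable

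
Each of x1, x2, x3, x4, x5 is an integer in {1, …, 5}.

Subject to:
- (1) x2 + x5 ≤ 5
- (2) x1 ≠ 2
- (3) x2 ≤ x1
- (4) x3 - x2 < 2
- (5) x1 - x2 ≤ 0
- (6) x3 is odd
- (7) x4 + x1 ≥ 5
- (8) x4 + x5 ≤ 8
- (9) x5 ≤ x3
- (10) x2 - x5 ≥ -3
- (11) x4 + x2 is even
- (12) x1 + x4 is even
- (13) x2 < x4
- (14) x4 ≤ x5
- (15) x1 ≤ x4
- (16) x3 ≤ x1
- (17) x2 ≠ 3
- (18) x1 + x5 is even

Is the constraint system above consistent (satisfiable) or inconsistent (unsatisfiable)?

Unsatisfiable

Constraints 5, 9, 13, 14, and 16 give x4 ≤ x5, x5 ≤ x3, x3 ≤ x1, x1 ≤ x2, x2 < x4. Chaining: x4 ≤ x5 ≤ x3 ≤ x1 ≤ x2 < x4, which forces x4 < x4 — impossible.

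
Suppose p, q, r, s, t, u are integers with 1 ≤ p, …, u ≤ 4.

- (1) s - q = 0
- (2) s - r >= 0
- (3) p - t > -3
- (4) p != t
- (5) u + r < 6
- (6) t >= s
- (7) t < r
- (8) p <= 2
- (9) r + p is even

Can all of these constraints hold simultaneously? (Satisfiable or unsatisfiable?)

Unsatisfiable

Constraints 2, 6, and 7 give r ≤ s, s ≤ t, t < r. Chaining: r ≤ s ≤ t < r, which forces r < r — impossible.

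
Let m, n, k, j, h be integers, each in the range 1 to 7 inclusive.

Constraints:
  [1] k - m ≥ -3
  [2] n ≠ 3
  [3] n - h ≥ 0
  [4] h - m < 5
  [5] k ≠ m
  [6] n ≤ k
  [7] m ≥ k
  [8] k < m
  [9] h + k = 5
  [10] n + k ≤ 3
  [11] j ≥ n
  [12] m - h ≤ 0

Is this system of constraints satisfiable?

Constraints 3, 6, 8, and 12 give n ≤ k, k < m, m ≤ h, h ≤ n. Chaining: n ≤ k < m ≤ h ≤ n, which forces n < n — impossible.

Unsatisfiable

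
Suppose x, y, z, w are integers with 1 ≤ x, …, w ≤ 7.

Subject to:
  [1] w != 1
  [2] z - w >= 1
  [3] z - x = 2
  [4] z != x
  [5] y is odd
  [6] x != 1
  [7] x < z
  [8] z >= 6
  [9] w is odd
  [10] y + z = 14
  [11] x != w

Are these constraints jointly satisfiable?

The assignment x = 5, y = 7, z = 7, w = 3 works:
  constraint 2 holds since z - w = 4.
  constraint 3 holds since z - x = 2.
The rest check out directly.

Satisfiable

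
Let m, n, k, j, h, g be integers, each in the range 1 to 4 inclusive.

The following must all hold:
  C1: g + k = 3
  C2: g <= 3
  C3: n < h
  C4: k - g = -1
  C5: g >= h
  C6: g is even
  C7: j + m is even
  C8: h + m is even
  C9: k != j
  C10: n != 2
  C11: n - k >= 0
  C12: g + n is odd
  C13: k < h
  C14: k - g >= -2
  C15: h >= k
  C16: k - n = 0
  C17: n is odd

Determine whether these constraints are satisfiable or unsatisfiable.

Setting (m, n, k, j, h, g) = (4, 1, 1, 2, 2, 2) satisfies everything: constraint 1: g + k = 3; constraint 4: k - g = -1; constraint 11: n - k = 0, and the others follow.

Satisfiable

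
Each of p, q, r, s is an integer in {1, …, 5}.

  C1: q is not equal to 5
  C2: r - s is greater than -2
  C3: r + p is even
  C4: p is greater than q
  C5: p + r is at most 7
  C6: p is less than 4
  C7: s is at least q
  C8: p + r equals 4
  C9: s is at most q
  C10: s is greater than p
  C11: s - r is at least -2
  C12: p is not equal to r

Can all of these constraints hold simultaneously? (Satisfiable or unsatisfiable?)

Unsatisfiable

Constraints 4, 9, and 10 give s ≤ q, q < p, p < s. Chaining: s ≤ q < p < s, which forces s < s — impossible.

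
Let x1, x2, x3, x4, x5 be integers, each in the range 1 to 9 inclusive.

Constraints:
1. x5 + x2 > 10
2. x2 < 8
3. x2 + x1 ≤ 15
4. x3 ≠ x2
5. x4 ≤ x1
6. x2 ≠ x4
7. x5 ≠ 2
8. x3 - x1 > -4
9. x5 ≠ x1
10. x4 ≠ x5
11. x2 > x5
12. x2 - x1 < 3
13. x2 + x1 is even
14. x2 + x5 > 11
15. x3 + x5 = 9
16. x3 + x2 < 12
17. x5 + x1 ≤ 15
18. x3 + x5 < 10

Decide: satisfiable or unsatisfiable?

Satisfiable

One satisfying assignment is x1 = 7, x2 = 7, x3 = 4, x4 = 4, x5 = 5.
For the less obvious constraints — constraint 1: x5 + x2 = 12; constraint 3: x2 + x1 = 14 — and the others hold by inspection.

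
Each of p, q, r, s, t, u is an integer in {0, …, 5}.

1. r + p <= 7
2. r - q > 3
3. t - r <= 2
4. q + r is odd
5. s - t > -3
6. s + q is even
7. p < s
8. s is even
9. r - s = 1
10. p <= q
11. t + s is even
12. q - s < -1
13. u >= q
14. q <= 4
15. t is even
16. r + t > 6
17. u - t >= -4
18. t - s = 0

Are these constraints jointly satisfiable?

Setting (p, q, r, s, t, u) = (0, 0, 5, 4, 4, 2) satisfies everything: constraint 1: r + p = 5; constraint 2: r - q = 5, and the others follow.

Satisfiable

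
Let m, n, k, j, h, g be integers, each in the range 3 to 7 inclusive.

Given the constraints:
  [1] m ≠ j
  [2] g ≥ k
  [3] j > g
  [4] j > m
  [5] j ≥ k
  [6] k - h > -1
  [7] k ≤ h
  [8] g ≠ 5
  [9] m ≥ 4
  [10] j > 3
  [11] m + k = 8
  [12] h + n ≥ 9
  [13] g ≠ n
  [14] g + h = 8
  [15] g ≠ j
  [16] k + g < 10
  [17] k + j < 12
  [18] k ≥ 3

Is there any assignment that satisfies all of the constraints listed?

Satisfiable

One satisfying assignment is m = 4, n = 7, k = 4, j = 7, h = 4, g = 4.
For the less obvious constraints — constraint 6: k - h = 0; constraint 11: m + k = 8; constraint 12: h + n = 11 — and the others hold by inspection.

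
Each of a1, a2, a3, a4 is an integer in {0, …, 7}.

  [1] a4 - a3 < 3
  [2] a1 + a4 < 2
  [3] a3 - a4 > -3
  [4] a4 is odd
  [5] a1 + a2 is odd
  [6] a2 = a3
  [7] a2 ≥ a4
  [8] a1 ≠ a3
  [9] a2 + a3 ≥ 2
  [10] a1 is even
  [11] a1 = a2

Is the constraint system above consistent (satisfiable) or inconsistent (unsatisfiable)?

Unsatisfiable

From constraints 6 and 11, a1 = a2 = a3, so a1 = a3. But constraint 8 says a1 ≠ a3. Contradiction.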